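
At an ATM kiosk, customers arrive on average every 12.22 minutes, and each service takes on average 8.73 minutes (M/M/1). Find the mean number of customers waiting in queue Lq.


λ = 60/12.22 = 4.9100 /hr
μ = 60/8.73 = 6.8729 /hr
ρ = λ/μ = 4.9100/6.8729 = 0.7144
Lq = ρ²/(1−ρ) = 0.5104/0.2856 = 1.7870

Final: 1.7870


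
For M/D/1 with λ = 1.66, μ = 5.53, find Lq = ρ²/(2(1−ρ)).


ρ = 1.66/5.53 = 0.3002
M/D/1: Lq = ρ²/(2(1−ρ)) = 0.09011/(2·0.6998) = 0.06438

Final: 0.06438


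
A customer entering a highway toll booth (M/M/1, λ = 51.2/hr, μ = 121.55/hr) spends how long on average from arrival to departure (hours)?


W = 1/(μ−λ) = 1/(121.55 − 51.2) = 1/70.35 = 0.01421 hr

Final: 0.01421 hr


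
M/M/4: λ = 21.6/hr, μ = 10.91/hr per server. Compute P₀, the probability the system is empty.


a = λ/μ = 21.6/10.91 = 1.9798; ρ = a/c = 0.4950
Σ_{k=0}^{3} a^k/k! (terms k=0..3) = 1.00000 + 1.97984 + 1.95987 + 1.29341 = 6.23312
Tail: a^4/(4!(1−ρ)) = 15.36441/(24·0.5050) = 1.26759
P₀ = 1/(6.23312 + 1.26759) = 1/7.50070 = 0.133321

Final: 0.133321


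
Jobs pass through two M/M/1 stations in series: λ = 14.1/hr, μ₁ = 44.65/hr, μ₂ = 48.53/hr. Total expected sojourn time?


Each node sees arrival rate λ = 14.1/hr (tandem ⇒ throughput preserved).
W₁ = 1/(μ₁−λ) = 1/(44.65−14.1) = 0.03273 hr
W₂ = 1/(μ₂−λ) = 1/(48.53−14.1) = 0.02904 hr
W_total = W₁ + W₂ = 0.03273 + 0.02904 = 0.06178 hr

Final: 0.06178 hr


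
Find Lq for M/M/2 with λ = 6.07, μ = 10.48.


a = λ/μ = 0.5792; ρ = a/2 = 0.2896
P₀ = 0.550869
Lq = P₀·a^c·ρ / (c!·(1−ρ)²) = 0.550869·0.33547·0.2896/(2·0.50467)
= 0.05302

Final: 0.05302


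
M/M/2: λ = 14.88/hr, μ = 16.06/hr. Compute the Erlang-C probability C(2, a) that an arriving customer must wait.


a = λ/μ = 0.9265; ρ = a/2 = 0.4633
P₀ = 0.366809 (from M/M/c formula)
C(c,a) = [a^c/(c!(1−ρ))]·P₀ = [0.85845/(2·0.5367)]·0.366809
= 0.79969·0.366809 = 0.293334

Final: 0.293334


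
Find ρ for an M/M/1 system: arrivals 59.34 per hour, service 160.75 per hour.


ρ = λ/μ = 59.34/160.75 = 0.3691

Final: 0.3691


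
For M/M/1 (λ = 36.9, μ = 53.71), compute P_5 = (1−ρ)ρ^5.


ρ = 36.9/53.71 = 0.6870
P_n = (1−ρ)·ρ^n = (1 − 0.6870)·0.6870^5 = 0.3130·0.153058 = 0.047904

Final: 0.047904


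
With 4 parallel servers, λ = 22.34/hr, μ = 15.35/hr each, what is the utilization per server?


ρ = λ/(cμ) = 22.34/(4·15.35) = 22.34/61.40 = 0.3638

Final: 0.3638


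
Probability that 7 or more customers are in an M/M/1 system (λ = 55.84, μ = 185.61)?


ρ = 55.84/185.61 = 0.3008
P(N ≥ n) = ρ^n = 0.3008^7 = 0.0002231

Final: 0.0002231


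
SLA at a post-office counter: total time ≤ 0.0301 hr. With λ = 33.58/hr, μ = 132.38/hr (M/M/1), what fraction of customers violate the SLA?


W ~ Exponential(μ−λ) for M/M/1.
μ − λ = 132.38 − 33.58 = 98.8000
P(W > t) = e^{−(μ−λ)t} = e^{−2.9739} = 0.051105

Final: 0.051105


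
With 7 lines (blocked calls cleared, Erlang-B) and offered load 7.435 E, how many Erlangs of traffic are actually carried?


B(7,7.435) = 0.275340 (Erlang-B)
Carried load = a(1 − B) = 7.435·(1 − 0.275340) = 7.435·0.724660 = 5.3878 E

Final: 5.3878 Erlangs


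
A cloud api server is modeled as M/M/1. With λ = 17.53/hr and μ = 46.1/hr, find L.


ρ = λ/μ = 17.53/46.1 = 0.3803
L = ρ/(1−ρ) = 0.3803/(1 − 0.3803) = 0.3803/0.6197 = 0.6136

Final: 0.6136


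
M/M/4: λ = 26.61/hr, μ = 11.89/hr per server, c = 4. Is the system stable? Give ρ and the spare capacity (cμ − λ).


Total capacity cμ = 4·11.89 = 47.56/hr
ρ = λ/(cμ) = 26.61/47.56 = 0.5595
Stable ⇔ ρ < 1: YES
Spare capacity = cμ − λ = 47.56 − 26.61 = 20.95/hr

Final: ρ = 0.5595; stable; margin = 20.95/hr


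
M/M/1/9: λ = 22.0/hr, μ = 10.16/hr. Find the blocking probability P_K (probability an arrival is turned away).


ρ = λ/μ = 22.0/10.16 = 2.1654
P_K = (1−ρ)ρ^K/(1−ρ^(K+1)) = (-1.1654·1046.551865)/(1 − 2266.155613)
= -1219.603748/-2265.155613 = 0.538419

Final: 0.538419


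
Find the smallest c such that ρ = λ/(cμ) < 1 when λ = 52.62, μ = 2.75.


Stability requires cμ > λ ⇔ c > λ/μ.
λ/μ = 52.62/2.75 = 19.1345
Minimum integer c = ⌊19.1345⌋ + 1 = 20
Check: 20·2.75 = 55.00 > 52.62, while 19·2.75 = 52.25 ≤ 52.62

Final: 20 servers


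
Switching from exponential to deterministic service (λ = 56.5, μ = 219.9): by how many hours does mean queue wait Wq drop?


ρ = 56.5/219.9 = 0.2569
Wq(M/M/1) = ρ/(μ−λ) = 0.2569/163.40 = 0.001572 hr
Wq(M/D/1) = ρ/(2(μ−λ)) = 0.0007862 hr
Savings = 0.001572 − 0.0007862 = 0.0007862 hr

Final: 0.0007862 hr


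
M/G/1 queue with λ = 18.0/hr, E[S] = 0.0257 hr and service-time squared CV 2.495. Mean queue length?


ρ = λ·E[S] = 18.0·0.0257 = 0.4626
Lq = ρ²(1+C_s²)/(2(1−ρ)) = 0.2140·(1+2.495)/(2·0.5374)
= 0.2140·3.4950/1.0748 = 0.69587

Final: 0.69587


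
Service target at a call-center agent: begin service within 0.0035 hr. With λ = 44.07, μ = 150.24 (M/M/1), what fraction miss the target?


ρ = 44.07/150.24 = 0.2933
P(Wq > t) = ρ·e^{−(μ−λ)t} = 0.2933·e^{−0.3716}
= 0.2933·0.689633 = 0.202291

Final: 0.202291


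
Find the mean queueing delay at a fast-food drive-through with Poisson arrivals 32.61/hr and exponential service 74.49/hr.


ρ = 32.61/74.49 = 0.4378
Wq = ρ/(μ−λ) = 0.4378/(74.49 − 32.61) = 0.4378/41.88 = 0.01045 hr

Final: 0.01045 hr


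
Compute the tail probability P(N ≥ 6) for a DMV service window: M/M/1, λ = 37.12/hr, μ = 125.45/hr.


ρ = 37.12/125.45 = 0.2959
P(N ≥ n) = ρ^n = 0.2959^6 = 0.0006712

Final: 0.0006712


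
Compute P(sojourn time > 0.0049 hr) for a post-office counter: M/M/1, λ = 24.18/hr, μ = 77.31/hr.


W ~ Exponential(μ−λ) for M/M/1.
μ − λ = 77.31 − 24.18 = 53.1300
P(W > t) = e^{−(μ−λ)t} = e^{−0.2603} = 0.770792

Final: 0.770792


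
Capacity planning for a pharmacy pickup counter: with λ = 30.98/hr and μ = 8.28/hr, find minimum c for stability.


Stability requires cμ > λ ⇔ c > λ/μ.
λ/μ = 30.98/8.28 = 3.7415
Minimum integer c = ⌊3.7415⌋ + 1 = 4
Check: 4·8.28 = 33.12 > 30.98, while 3·8.28 = 24.84 ≤ 30.98

Final: 4 servers


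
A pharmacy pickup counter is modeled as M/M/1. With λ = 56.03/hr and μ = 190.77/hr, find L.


ρ = λ/μ = 56.03/190.77 = 0.2937
L = ρ/(1−ρ) = 0.2937/(1 − 0.2937) = 0.2937/0.7063 = 0.4158

Final: 0.4158


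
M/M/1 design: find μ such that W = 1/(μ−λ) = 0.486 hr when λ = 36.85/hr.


W = 1/(μ−λ) ⇒ μ − λ = 1/W = 1/0.486 = 2.0576
μ = λ + 1/W = 36.85 + 2.0576 = 38.9076 per hr

Final: 38.9076 /hr


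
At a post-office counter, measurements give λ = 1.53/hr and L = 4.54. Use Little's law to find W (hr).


W = L/λ = 4.54/1.53 = 2.9673 hr

Final: 2.9673 hr


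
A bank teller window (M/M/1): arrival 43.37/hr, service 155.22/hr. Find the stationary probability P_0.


ρ = 43.37/155.22 = 0.2794
P_n = (1−ρ)·ρ^n = (1 − 0.2794)·0.2794^0 = 0.7206·1.000000 = 0.720590

Final: 0.720590


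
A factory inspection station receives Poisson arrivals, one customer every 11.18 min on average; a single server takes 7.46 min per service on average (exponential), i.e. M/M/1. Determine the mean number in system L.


λ = 60/11.18 = 5.3667 /hr
μ = 60/7.46 = 8.0429 /hr
ρ = λ/μ = 5.3667/8.0429 = 0.6673
L = ρ/(1−ρ) = 0.6673/0.3327 = 2.0054

Final: 2.0054


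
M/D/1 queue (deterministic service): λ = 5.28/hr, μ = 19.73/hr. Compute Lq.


ρ = 5.28/19.73 = 0.2676
M/D/1: Lq = ρ²/(2(1−ρ)) = 0.07162/(2·0.7324) = 0.04889

Final: 0.04889


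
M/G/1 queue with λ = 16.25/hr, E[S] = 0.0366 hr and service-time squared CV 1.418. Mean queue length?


ρ = λ·E[S] = 16.25·0.0366 = 0.5948
Lq = ρ²(1+C_s²)/(2(1−ρ)) = 0.3537·(1+1.418)/(2·0.4052)
= 0.3537·2.4180/0.8105 = 1.05529

Final: 1.05529


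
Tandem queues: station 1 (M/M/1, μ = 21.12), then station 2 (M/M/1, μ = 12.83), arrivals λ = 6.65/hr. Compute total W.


Each node sees arrival rate λ = 6.65/hr (tandem ⇒ throughput preserved).
W₁ = 1/(μ₁−λ) = 1/(21.12−6.65) = 0.06911 hr
W₂ = 1/(μ₂−λ) = 1/(12.83−6.65) = 0.16181 hr
W_total = W₁ + W₂ = 0.06911 + 0.16181 = 0.23092 hr

Final: 0.23092 hr


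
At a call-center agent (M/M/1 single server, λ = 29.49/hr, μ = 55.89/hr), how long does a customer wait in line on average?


ρ = 29.49/55.89 = 0.5276
Wq = ρ/(μ−λ) = 0.5276/(55.89 − 29.49) = 0.5276/26.40 = 0.01999 hr

Final: 0.01999 hr


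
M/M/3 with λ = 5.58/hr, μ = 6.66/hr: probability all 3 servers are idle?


a = λ/μ = 5.58/6.66 = 0.8378; ρ = a/c = 0.2793
Σ_{k=0}^{2} a^k/k! (terms k=0..2) = 1.00000 + 0.83784 + 0.35099 = 2.18882
Tail: a^3/(3!(1−ρ)) = 0.58814/(6·0.7207) = 0.13601
P₀ = 1/(2.18882 + 0.13601) = 1/2.32483 = 0.430139

Final: 0.430139


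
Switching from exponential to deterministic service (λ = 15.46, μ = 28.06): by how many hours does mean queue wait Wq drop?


ρ = 15.46/28.06 = 0.5510
Wq(M/M/1) = ρ/(μ−λ) = 0.5510/12.60 = 0.04373 hr
Wq(M/D/1) = ρ/(2(μ−λ)) = 0.02186 hr
Savings = 0.04373 − 0.02186 = 0.02186 hr

Final: 0.02186 hr


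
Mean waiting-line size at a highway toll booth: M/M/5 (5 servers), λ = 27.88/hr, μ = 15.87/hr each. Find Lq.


a = λ/μ = 1.7568; ρ = a/5 = 0.3514
P₀ = 0.171957
Lq = P₀·a^c·ρ / (c!·(1−ρ)²) = 0.171957·16.73321·0.3514/(120·0.42074)
= 0.02002

Final: 0.02002


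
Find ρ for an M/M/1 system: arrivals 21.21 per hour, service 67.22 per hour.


ρ = λ/μ = 21.21/67.22 = 0.3155

Final: 0.3155


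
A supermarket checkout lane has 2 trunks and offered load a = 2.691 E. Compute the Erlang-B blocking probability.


B(c,a) = (a^c/c!) / Σ_{k=0}^{c} a^k/k!
a^2/2! = 3.620740
Σ terms (k=0..2): 1.00000 + 2.69100 + 3.62074 = 7.311740
B = 3.620740/7.311740 = 0.495195

Final: 0.495195


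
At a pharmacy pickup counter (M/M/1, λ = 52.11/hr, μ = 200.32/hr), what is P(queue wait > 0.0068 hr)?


ρ = 52.11/200.32 = 0.2601
P(Wq > t) = ρ·e^{−(μ−λ)t} = 0.2601·e^{−1.0078}
= 0.2601·0.365011 = 0.094952

Final: 0.094952


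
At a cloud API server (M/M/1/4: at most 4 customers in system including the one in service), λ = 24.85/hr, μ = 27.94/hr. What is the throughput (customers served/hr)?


ρ = 0.8894; P_K = (1−ρ)ρ^4/(1−ρ^5) = 0.156057
λ_eff = λ(1 − P_K) = 24.85·(1 − 0.156057) = 24.85·0.843943 = 20.9720 /hr

Final: 20.9720 /hr


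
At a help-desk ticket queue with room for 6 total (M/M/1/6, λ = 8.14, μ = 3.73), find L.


ρ = 8.14/3.73 = 2.1823
L = ρ[1 − (K+1)ρ^K + Kρ^(K+1)] / [(1−ρ)(1−ρ^(K+1))]
Numerator: 2.1823·(1 − 7·108.017330 + 6·235.726828) = 1438.662411
Denominator: (-1.1823)·(-234.726828) = 277.518850
L = 1438.662411/277.518850 = 5.1840

Final: 5.1840


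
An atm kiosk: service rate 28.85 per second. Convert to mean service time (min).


Mean service time = 1/μ = 1/28.85 second = 0.03466 second
In minutes: 0.03466 × 0.0166667 = 0.0005777 min

Final: 0.0005777 min


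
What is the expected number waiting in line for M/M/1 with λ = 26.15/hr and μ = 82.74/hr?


ρ = 26.15/82.74 = 0.3161
Lq = ρ²/(1−ρ) = 0.09989/0.6839 = 0.1460

Final: 0.1460


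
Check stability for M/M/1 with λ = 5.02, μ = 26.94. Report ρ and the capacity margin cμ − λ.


Total capacity cμ = 1·26.94 = 26.94/hr
ρ = λ/(cμ) = 5.02/26.94 = 0.1863
Stable ⇔ ρ < 1: YES
Spare capacity = cμ − λ = 26.94 − 5.02 = 21.92/hr

Final: ρ = 0.1863; stable; margin = 21.92/hr


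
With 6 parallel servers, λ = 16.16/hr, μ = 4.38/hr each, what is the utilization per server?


ρ = λ/(cμ) = 16.16/(6·4.38) = 16.16/26.28 = 0.6149

Final: 0.6149


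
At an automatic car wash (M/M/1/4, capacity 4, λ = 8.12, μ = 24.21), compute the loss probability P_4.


ρ = λ/μ = 8.12/24.21 = 0.3354
P_K = (1−ρ)ρ^K/(1−ρ^(K+1)) = (0.6646·0.012654)/(1 − 0.004244)
= 0.008410/0.995756 = 0.008446

Final: 0.008446


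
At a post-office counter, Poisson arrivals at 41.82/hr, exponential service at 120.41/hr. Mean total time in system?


W = 1/(μ−λ) = 1/(120.41 − 41.82) = 1/78.59 = 0.01272 hr

Final: 0.01272 hr


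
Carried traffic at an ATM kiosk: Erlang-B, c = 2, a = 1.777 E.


B(2,1.777) = 0.362469 (Erlang-B)
Carried load = a(1 − B) = 1.777·(1 − 0.362469) = 1.777·0.637531 = 1.1329 E

Final: 1.1329 Erlangs


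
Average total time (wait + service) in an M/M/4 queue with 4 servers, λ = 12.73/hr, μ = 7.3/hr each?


a = 1.7438; ρ = 0.4360; P₀ = 0.171489
Lq = P₀·a^c·ρ/(c!(1−ρ)²) = 0.09055
Wq = Lq/λ = 0.09055/12.73 = 0.007113 hr
W = Wq + 1/μ = 0.007113 + 0.13699 = 0.14410 hr

Final: 0.14410 hr


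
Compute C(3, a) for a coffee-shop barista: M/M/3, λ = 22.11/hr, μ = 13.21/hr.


a = λ/μ = 1.6737; ρ = a/3 = 0.5579
P₀ = 0.171172 (from M/M/c formula)
C(c,a) = [a^c/(c!(1−ρ))]·P₀ = [4.68876/(6·0.4421)]·0.171172
= 1.76765·0.171172 = 0.302573

Final: 0.302573


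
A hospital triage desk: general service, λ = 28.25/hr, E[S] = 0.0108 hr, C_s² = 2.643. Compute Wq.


ρ = λ·E[S] = 28.25·0.0108 = 0.3051
E[S²] = E[S]²(1+C_s²) = 0.0108²·(1+2.643) = 0.0004249
Wq = λ·E[S²]/(2(1−ρ)) = 28.25·0.0004249/(2·0.6949) = 0.008637 hr

Final: 0.008637 hr


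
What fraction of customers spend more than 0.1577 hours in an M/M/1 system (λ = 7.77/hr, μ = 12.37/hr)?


W ~ Exponential(μ−λ) for M/M/1.
μ − λ = 12.37 − 7.77 = 4.6000
P(W > t) = e^{−(μ−λ)t} = e^{−0.7254} = 0.484121

Final: 0.484121


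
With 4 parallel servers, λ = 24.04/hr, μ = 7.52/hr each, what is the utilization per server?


ρ = λ/(cμ) = 24.04/(4·7.52) = 24.04/30.08 = 0.7992

Final: 0.7992


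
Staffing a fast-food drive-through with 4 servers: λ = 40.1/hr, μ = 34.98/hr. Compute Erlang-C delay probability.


a = λ/μ = 1.1464; ρ = a/4 = 0.2866
P₀ = 0.316917 (from M/M/c formula)
C(c,a) = [a^c/(c!(1−ρ))]·P₀ = [1.72702/(24·0.7134)]·0.316917
= 0.10087·0.316917 = 0.031966

Final: 0.031966


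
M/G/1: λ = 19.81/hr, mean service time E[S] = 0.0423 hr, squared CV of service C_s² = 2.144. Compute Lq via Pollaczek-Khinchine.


ρ = λ·E[S] = 19.81·0.0423 = 0.8380
Lq = ρ²(1+C_s²)/(2(1−ρ)) = 0.7022·(1+2.144)/(2·0.1620)
= 0.7022·3.1440/0.3241 = 6.81221

Final: 6.81221


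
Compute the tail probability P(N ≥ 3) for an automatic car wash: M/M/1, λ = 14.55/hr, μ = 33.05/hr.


ρ = 14.55/33.05 = 0.4402
P(N ≥ n) = ρ^n = 0.4402^3 = 0.085325

Final: 0.085325


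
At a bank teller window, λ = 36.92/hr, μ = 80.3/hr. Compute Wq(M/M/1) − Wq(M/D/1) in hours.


ρ = 36.92/80.3 = 0.4598
Wq(M/M/1) = ρ/(μ−λ) = 0.4598/43.38 = 0.01060 hr
Wq(M/D/1) = ρ/(2(μ−λ)) = 0.005299 hr
Savings = 0.01060 − 0.005299 = 0.005299 hr

Final: 0.005299 hr


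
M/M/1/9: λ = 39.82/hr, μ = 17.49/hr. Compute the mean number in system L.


ρ = 39.82/17.49 = 2.2767
L = ρ[1 − (K+1)ρ^K + Kρ^(K+1)] / [(1−ρ)(1−ρ^(K+1))]
Numerator: 2.2767·(1 − 10·1643.626050 + 9·3742.092014) = 39258.940122
Denominator: (-1.2767)·(-3741.092014) = 4776.362760
L = 39258.940122/4776.362760 = 8.2194

Final: 8.2194


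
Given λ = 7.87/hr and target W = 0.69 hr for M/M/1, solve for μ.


W = 1/(μ−λ) ⇒ μ − λ = 1/W = 1/0.69 = 1.4493
μ = λ + 1/W = 7.87 + 1.4493 = 9.3193 per hr

Final: 9.3193 /hr


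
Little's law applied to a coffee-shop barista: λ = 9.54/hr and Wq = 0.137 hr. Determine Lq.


Lq = λWq = 9.54·0.137 = 1.3070

Final: 1.3070


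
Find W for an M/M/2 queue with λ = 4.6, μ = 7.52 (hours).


a = 0.6117; ρ = 0.3059; P₀ = 0.531568
Lq = P₀·a^c·ρ/(c!(1−ρ)²) = 0.06313
Wq = Lq/λ = 0.06313/4.6 = 0.01372 hr
W = Wq + 1/μ = 0.01372 + 0.13298 = 0.14670 hr

Final: 0.14670 hr


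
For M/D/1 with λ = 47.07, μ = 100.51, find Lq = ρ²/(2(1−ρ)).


ρ = 47.07/100.51 = 0.4683
M/D/1: Lq = ρ²/(2(1−ρ)) = 0.2193/(2·0.5317) = 0.20624

Final: 0.20624


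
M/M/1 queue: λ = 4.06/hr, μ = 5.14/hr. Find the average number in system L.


ρ = λ/μ = 4.06/5.14 = 0.7899
L = ρ/(1−ρ) = 0.7899/(1 − 0.7899) = 0.7899/0.2101 = 3.7593

Final: 3.7593


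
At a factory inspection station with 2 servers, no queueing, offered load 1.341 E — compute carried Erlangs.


B(2,1.341) = 0.277500 (Erlang-B)
Carried load = a(1 − B) = 1.341·(1 − 0.277500) = 1.341·0.722500 = 0.9689 E

Final: 0.9689 Erlangs


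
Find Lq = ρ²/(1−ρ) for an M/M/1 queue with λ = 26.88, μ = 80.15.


ρ = 26.88/80.15 = 0.3354
Lq = ρ²/(1−ρ) = 0.1125/0.6646 = 0.1692

Final: 0.1692


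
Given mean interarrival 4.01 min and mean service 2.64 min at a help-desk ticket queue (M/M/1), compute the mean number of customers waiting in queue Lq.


λ = 60/4.01 = 14.9626 /hr
μ = 60/2.64 = 22.7273 /hr
ρ = λ/μ = 14.9626/22.7273 = 0.6584
Lq = ρ²/(1−ρ) = 0.4334/0.3416 = 1.2687

Final: 1.2687


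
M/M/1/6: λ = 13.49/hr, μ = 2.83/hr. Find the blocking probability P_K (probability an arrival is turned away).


ρ = λ/μ = 13.49/2.83 = 4.7668
P_K = (1−ρ)ρ^K/(1−ρ^(K+1)) = (-3.7668·11731.487573)/(1 − 55921.472563)
= -44189.984991/-55920.472563 = 0.790229

Final: 0.790229


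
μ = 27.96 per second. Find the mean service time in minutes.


Mean service time = 1/μ = 1/27.96 second = 0.03577 second
In minutes: 0.03577 × 0.0166667 = 0.0005961 min

Final: 0.0005961 min


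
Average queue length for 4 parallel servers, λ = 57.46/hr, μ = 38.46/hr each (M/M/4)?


a = λ/μ = 1.4940; ρ = a/4 = 0.3735
P₀ = 0.222359
Lq = P₀·a^c·ρ / (c!·(1−ρ)²) = 0.222359·4.98225·0.3735/(24·0.39250)
= 0.04393

Final: 0.04393


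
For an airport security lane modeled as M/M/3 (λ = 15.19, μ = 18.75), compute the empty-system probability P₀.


a = λ/μ = 15.19/18.75 = 0.8101; ρ = a/c = 0.2700
Σ_{k=0}^{2} a^k/k! (terms k=0..2) = 1.00000 + 0.81013 + 0.32816 = 2.13829
Tail: a^3/(3!(1−ρ)) = 0.53170/(6·0.7300) = 0.12140
P₀ = 1/(2.13829 + 0.12140) = 1/2.25969 = 0.442538

Final: 0.442538


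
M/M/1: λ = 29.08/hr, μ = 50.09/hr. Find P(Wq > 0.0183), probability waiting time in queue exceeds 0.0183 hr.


ρ = 29.08/50.09 = 0.5806
P(Wq > t) = ρ·e^{−(μ−λ)t} = 0.5806·e^{−0.3845}
= 0.5806·0.680803 = 0.395243

Final: 0.395243


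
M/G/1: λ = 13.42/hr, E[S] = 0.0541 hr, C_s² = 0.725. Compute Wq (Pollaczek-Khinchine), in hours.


ρ = λ·E[S] = 13.42·0.0541 = 0.7260
E[S²] = E[S]²(1+C_s²) = 0.0541²·(1+0.725) = 0.005049
Wq = λ·E[S²]/(2(1−ρ)) = 13.42·0.005049/(2·0.2740) = 0.12365 hr

Final: 0.12365 hr


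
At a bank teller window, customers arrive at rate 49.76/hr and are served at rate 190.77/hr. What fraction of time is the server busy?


ρ = λ/μ = 49.76/190.77 = 0.2608

Final: 0.2608


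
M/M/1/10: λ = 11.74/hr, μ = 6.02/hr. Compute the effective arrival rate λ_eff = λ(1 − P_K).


ρ = 1.9502; P_K = (1−ρ)ρ^10/(1−ρ^11) = 0.487537
λ_eff = λ(1 − P_K) = 11.74·(1 − 0.487537) = 11.74·0.512463 = 6.0163 /hr

Final: 6.0163 /hr


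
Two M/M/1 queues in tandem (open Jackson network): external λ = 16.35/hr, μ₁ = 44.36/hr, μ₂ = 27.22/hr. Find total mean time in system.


Each node sees arrival rate λ = 16.35/hr (tandem ⇒ throughput preserved).
W₁ = 1/(μ₁−λ) = 1/(44.36−16.35) = 0.03570 hr
W₂ = 1/(μ₂−λ) = 1/(27.22−16.35) = 0.09200 hr
W_total = W₁ + W₂ = 0.03570 + 0.09200 = 0.12770 hr

Final: 0.12770 hr


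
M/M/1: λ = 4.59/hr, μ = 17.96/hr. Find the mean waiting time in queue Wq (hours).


ρ = 4.59/17.96 = 0.2556
Wq = ρ/(μ−λ) = 0.2556/(17.96 − 4.59) = 0.2556/13.37 = 0.01912 hr

Final: 0.01912 hr


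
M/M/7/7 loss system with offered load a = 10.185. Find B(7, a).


B(c,a) = (a^c/c!) / Σ_{k=0}^{c} a^k/k!
a^7/7! = 2255.779767
Σ terms (k=0..7): 1.00000 + 10.18500 + 51.86711 + 176.08885 + 448.36623 + 913.32200 + 1550.36410 + 2255.77977 = 5406.973057
B = 2255.779767/5406.973057 = 0.417198

Final: 0.417198


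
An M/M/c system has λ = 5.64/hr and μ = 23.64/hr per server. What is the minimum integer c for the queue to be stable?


Stability requires cμ > λ ⇔ c > λ/μ.
λ/μ = 5.64/23.64 = 0.2386
Minimum integer c = ⌊0.2386⌋ + 1 = 1
Check: 1·23.64 = 23.64 > 5.64, while 0·23.64 = 0.00 ≤ 5.64

Final: 1 servers


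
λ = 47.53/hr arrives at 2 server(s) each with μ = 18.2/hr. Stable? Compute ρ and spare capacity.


Total capacity cμ = 2·18.2 = 36.40/hr
ρ = λ/(cμ) = 47.53/36.40 = 1.3058
Stable ⇔ ρ < 1: NO
Spare capacity = cμ − λ = 36.40 − 47.53 = -11.13/hr

Final: ρ = 1.3058; unstable; margin = -11.13/hr


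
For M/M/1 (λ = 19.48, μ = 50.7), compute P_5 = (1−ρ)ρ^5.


ρ = 19.48/50.7 = 0.3842
P_n = (1−ρ)·ρ^n = (1 − 0.3842)·0.3842^5 = 0.6158·0.008373 = 0.005156

Final: 0.005156


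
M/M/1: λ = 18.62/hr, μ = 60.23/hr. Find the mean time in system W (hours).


W = 1/(μ−λ) = 1/(60.23 − 18.62) = 1/41.61 = 0.02403 hr

Final: 0.02403 hr


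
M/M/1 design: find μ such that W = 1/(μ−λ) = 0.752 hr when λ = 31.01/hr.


W = 1/(μ−λ) ⇒ μ − λ = 1/W = 1/0.752 = 1.3298
μ = λ + 1/W = 31.01 + 1.3298 = 32.3398 per hr

Final: 32.3398 /hr


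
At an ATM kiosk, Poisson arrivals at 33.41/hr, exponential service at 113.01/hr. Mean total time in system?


W = 1/(μ−λ) = 1/(113.01 − 33.41) = 1/79.60 = 0.01256 hr

Final: 0.01256 hr


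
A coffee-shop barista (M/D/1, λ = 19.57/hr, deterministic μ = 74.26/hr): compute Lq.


ρ = 19.57/74.26 = 0.2635
M/D/1: Lq = ρ²/(2(1−ρ)) = 0.06945/(2·0.7365) = 0.04715

Final: 0.04715


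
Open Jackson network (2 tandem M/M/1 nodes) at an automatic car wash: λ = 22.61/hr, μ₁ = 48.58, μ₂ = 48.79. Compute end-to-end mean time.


Each node sees arrival rate λ = 22.61/hr (tandem ⇒ throughput preserved).
W₁ = 1/(μ₁−λ) = 1/(48.58−22.61) = 0.03851 hr
W₂ = 1/(μ₂−λ) = 1/(48.79−22.61) = 0.03820 hr
W_total = W₁ + W₂ = 0.03851 + 0.03820 = 0.07670 hr

Final: 0.07670 hr


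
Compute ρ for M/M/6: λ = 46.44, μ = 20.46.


ρ = λ/(cμ) = 46.44/(6·20.46) = 46.44/122.76 = 0.3783

Final: 0.3783


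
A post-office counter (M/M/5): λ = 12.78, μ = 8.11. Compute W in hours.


a = 1.5758; ρ = 0.3152; P₀ = 0.206405
Lq = P₀·a^c·ρ/(c!(1−ρ)²) = 0.01123
Wq = Lq/λ = 0.01123/12.78 = 0.0008789 hr
W = Wq + 1/μ = 0.0008789 + 0.12330 = 0.12418 hr

Final: 0.12418 hr


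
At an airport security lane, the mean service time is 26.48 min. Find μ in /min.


μ = 1/(service time) in consistent units.
1 minute = 1 min, so μ = 1/26.48 = 0.03776 per minute

Final: 0.03776 /min


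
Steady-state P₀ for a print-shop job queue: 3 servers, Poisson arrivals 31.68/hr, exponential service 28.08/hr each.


a = λ/μ = 31.68/28.08 = 1.1282; ρ = a/c = 0.3761
Σ_{k=0}^{2} a^k/k! (terms k=0..2) = 1.00000 + 1.12821 + 0.63642 = 2.76463
Tail: a^3/(3!(1−ρ)) = 1.43603/(6·0.6239) = 0.38360
P₀ = 1/(2.76463 + 0.38360) = 1/3.14823 = 0.317639

Final: 0.317639


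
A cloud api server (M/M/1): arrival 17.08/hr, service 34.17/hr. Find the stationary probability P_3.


ρ = 17.08/34.17 = 0.4999
P_n = (1−ρ)·ρ^n = (1 − 0.4999)·0.4999^3 = 0.5001·0.124890 = 0.062463

Final: 0.062463


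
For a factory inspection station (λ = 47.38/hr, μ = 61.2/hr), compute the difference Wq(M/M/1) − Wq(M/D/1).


ρ = 47.38/61.2 = 0.7742
Wq(M/M/1) = ρ/(μ−λ) = 0.7742/13.82 = 0.05602 hr
Wq(M/D/1) = ρ/(2(μ−λ)) = 0.02801 hr
Savings = 0.05602 − 0.02801 = 0.02801 hr

Final: 0.02801 hr


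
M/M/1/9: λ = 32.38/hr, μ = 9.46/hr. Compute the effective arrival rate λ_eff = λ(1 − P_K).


ρ = 3.4228; P_K = (1−ρ)ρ^9/(1−ρ^10) = 0.707848
λ_eff = λ(1 − P_K) = 32.38·(1 − 0.707848) = 32.38·0.292152 = 9.4599 /hr

Final: 9.4599 /hr


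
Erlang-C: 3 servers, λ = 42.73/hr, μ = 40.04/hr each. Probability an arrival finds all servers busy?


a = λ/μ = 1.0672; ρ = a/3 = 0.3557
P₀ = 0.338865 (from M/M/c formula)
C(c,a) = [a^c/(c!(1−ρ))]·P₀ = [1.21539/(6·0.6443)]·0.338865
= 0.31441·0.338865 = 0.106542

Final: 0.106542


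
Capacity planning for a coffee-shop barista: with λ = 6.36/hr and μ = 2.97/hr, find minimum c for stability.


Stability requires cμ > λ ⇔ c > λ/μ.
λ/μ = 6.36/2.97 = 2.1414
Minimum integer c = ⌊2.1414⌋ + 1 = 3
Check: 3·2.97 = 8.91 > 6.36, while 2·2.97 = 5.94 ≤ 6.36

Final: 3 servers


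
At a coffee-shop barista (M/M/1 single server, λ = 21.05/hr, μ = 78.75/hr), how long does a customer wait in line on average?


ρ = 21.05/78.75 = 0.2673
Wq = ρ/(μ−λ) = 0.2673/(78.75 − 21.05) = 0.2673/57.70 = 0.004633 hr

Final: 0.004633 hr


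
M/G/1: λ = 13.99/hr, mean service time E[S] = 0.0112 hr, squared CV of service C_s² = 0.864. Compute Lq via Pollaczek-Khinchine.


ρ = λ·E[S] = 13.99·0.0112 = 0.1567
Lq = ρ²(1+C_s²)/(2(1−ρ)) = 0.02455·(1+0.864)/(2·0.8433)
= 0.02455·1.8640/1.6866 = 0.02713

Final: 0.02713


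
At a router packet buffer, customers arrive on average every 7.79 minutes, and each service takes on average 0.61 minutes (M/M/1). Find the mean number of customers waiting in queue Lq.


λ = 60/7.79 = 7.7022 /hr
μ = 60/0.61 = 98.3607 /hr
ρ = λ/μ = 7.7022/98.3607 = 0.07831
Lq = ρ²/(1−ρ) = 0.006132/0.9217 = 0.006653

Final: 0.006653


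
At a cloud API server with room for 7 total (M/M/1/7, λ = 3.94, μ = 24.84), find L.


ρ = 3.94/24.84 = 0.1586
L = ρ[1 − (K+1)ρ^K + Kρ^(K+1)] / [(1−ρ)(1−ρ^(K+1))]
Numerator: 0.1586·(1 − 8·0.000002526 + 7·0.0000004006) = 0.158612
Denominator: (0.8414)·(1.000000) = 0.841385
L = 0.158612/0.841385 = 0.1885

Final: 0.1885


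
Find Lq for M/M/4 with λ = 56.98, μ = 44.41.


a = λ/μ = 1.2830; ρ = a/4 = 0.3208
P₀ = 0.275907
Lq = P₀·a^c·ρ / (c!·(1−ρ)²) = 0.275907·2.70998·0.3208/(24·0.46137)
= 0.02166

Final: 0.02166


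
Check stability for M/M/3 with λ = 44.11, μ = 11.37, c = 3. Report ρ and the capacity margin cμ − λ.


Total capacity cμ = 3·11.37 = 34.11/hr
ρ = λ/(cμ) = 44.11/34.11 = 1.2932
Stable ⇔ ρ < 1: NO
Spare capacity = cμ − λ = 34.11 − 44.11 = -10.00/hr

Final: ρ = 1.2932; unstable; margin = -10.00/hr


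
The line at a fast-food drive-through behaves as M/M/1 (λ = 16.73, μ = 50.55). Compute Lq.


ρ = 16.73/50.55 = 0.3310
Lq = ρ²/(1−ρ) = 0.1095/0.6690 = 0.1637

Final: 0.1637


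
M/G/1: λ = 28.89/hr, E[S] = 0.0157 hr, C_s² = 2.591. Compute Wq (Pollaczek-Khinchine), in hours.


ρ = λ·E[S] = 28.89·0.0157 = 0.4536
E[S²] = E[S]²(1+C_s²) = 0.0157²·(1+2.591) = 0.0008851
Wq = λ·E[S²]/(2(1−ρ)) = 28.89·0.0008851/(2·0.5464) = 0.02340 hr

Final: 0.02340 hr


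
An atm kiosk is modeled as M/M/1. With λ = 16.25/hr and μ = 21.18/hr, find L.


ρ = λ/μ = 16.25/21.18 = 0.7672
L = ρ/(1−ρ) = 0.7672/(1 − 0.7672) = 0.7672/0.2328 = 3.2961

Final: 3.2961


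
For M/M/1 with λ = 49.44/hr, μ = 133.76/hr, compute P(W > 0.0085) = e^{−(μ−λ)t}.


W ~ Exponential(μ−λ) for M/M/1.
μ − λ = 133.76 − 49.44 = 84.3200
P(W > t) = e^{−(μ−λ)t} = e^{−0.7167} = 0.488351

Final: 0.488351


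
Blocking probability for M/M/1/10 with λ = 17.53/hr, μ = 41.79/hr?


ρ = λ/μ = 17.53/41.79 = 0.4195
P_K = (1−ρ)ρ^K/(1−ρ^(K+1)) = (0.5805·0.0001687)/(1 − 0.00007076)
= 0.00009793/0.999929 = 0.00009794

Final: 0.00009794


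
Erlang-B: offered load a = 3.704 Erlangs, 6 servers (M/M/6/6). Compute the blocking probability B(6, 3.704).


B(c,a) = (a^c/c!) / Σ_{k=0}^{c} a^k/k!
a^6/6! = 3.586686
Σ terms (k=0..6): 1.00000 + 3.70400 + 6.85981 + 8.46958 + 7.84283 + 5.80997 + 3.58669 = 37.272865
B = 3.586686/37.272865 = 0.096228

Final: 0.096228


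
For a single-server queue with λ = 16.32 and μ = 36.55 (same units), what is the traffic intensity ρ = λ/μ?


ρ = λ/μ = 16.32/36.55 = 0.4465

Final: 0.4465


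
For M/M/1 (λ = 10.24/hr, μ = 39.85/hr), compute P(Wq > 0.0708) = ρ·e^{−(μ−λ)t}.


ρ = 10.24/39.85 = 0.2570
P(Wq > t) = ρ·e^{−(μ−λ)t} = 0.2570·e^{−2.0964}
= 0.2570·0.122900 = 0.031581

Final: 0.031581


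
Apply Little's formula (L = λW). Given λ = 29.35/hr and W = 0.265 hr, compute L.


L = λW = 29.35·0.265 = 7.7778

Final: 7.7778


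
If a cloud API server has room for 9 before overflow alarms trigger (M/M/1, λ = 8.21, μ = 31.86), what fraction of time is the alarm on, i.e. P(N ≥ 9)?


ρ = 8.21/31.86 = 0.2577
P(N ≥ n) = ρ^n = 0.2577^9 = 0.000005010

Final: 0.000005010


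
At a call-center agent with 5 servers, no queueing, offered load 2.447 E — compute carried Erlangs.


B(5,2.447) = 0.065819 (Erlang-B)
Carried load = a(1 − B) = 2.447·(1 − 0.065819) = 2.447·0.934181 = 2.2859 E

Final: 2.2859 Erlangs


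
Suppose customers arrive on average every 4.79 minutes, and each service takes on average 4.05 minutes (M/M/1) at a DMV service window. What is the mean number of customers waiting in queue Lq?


λ = 60/4.79 = 12.5261 /hr
μ = 60/4.05 = 14.8148 /hr
ρ = λ/μ = 12.5261/14.8148 = 0.8455
Lq = ρ²/(1−ρ) = 0.7149/0.1545 = 4.6275

Final: 4.6275


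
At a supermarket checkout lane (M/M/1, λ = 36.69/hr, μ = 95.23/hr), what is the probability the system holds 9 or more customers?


ρ = 36.69/95.23 = 0.3853
P(N ≥ n) = ρ^n = 0.3853^9 = 0.0001871

Final: 0.0001871


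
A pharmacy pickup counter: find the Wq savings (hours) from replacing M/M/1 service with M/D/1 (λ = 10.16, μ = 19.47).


ρ = 10.16/19.47 = 0.5218
Wq(M/M/1) = ρ/(μ−λ) = 0.5218/9.31 = 0.05605 hr
Wq(M/D/1) = ρ/(2(μ−λ)) = 0.02803 hr
Savings = 0.05605 − 0.02803 = 0.02803 hr

Final: 0.02803 hr


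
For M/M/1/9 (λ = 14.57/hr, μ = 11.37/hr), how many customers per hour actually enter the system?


ρ = 1.2814; P_K = (1−ρ)ρ^9/(1−ρ^10) = 0.239706
λ_eff = λ(1 − P_K) = 14.57·(1 − 0.239706) = 14.57·0.760294 = 11.0775 /hr

Final: 11.0775 /hr


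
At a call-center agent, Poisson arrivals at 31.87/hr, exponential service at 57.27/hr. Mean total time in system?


W = 1/(μ−λ) = 1/(57.27 − 31.87) = 1/25.40 = 0.03937 hr

Final: 0.03937 hr


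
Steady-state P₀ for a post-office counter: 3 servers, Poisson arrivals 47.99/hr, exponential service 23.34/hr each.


a = λ/μ = 47.99/23.34 = 2.0561; ρ = a/c = 0.6854
Σ_{k=0}^{2} a^k/k! (terms k=0..2) = 1.00000 + 2.05613 + 2.11383 = 5.16996
Tail: a^3/(3!(1−ρ)) = 8.69260/(6·0.3146) = 4.60475
P₀ = 1/(5.16996 + 4.60475) = 1/9.77471 = 0.102305

Final: 0.102305


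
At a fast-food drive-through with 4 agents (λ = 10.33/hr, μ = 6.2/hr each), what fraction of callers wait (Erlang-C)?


a = λ/μ = 1.6661; ρ = a/4 = 0.4165
P₀ = 0.186037 (from M/M/c formula)
C(c,a) = [a^c/(c!(1−ρ))]·P₀ = [7.70610/(24·0.5835)]·0.186037
= 0.55031·0.186037 = 0.102378

Final: 0.102378


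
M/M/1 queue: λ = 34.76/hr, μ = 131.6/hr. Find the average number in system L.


ρ = λ/μ = 34.76/131.6 = 0.2641
L = ρ/(1−ρ) = 0.2641/(1 − 0.2641) = 0.2641/0.7359 = 0.3589

Final: 0.3589


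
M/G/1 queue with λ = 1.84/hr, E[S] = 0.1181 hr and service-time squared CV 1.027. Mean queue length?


ρ = λ·E[S] = 1.84·0.1181 = 0.2173
Lq = ρ²(1+C_s²)/(2(1−ρ)) = 0.04722·(1+1.027)/(2·0.7827)
= 0.04722·2.0270/1.5654 = 0.06115

Final: 0.06115


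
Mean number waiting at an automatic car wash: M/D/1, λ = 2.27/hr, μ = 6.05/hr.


ρ = 2.27/6.05 = 0.3752
M/D/1: Lq = ρ²/(2(1−ρ)) = 0.1408/(2·0.6248) = 0.11266

Final: 0.11266


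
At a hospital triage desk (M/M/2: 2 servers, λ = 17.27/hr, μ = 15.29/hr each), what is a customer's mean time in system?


a = 1.1295; ρ = 0.5647; P₀ = 0.278161
Lq = P₀·a^c·ρ/(c!(1−ρ)²) = 0.52894
Wq = Lq/λ = 0.52894/17.27 = 0.03063 hr
W = Wq + 1/μ = 0.03063 + 0.06540 = 0.09603 hr

Final: 0.09603 hr


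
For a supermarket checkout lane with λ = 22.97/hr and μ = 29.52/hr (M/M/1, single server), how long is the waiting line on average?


ρ = 22.97/29.52 = 0.7781
Lq = ρ²/(1−ρ) = 0.6055/0.2219 = 2.7288

Final: 2.7288


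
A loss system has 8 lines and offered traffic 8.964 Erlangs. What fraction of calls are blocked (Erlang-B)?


B(c,a) = (a^c/c!) / Σ_{k=0}^{c} a^k/k!
a^8/8! = 1033.937434
Σ terms (k=0..8): 1.00000 + 8.96400 + 40.17665 + 120.04782 + 269.02717 + 482.31192 + 720.57401 + 922.74648 + 1033.93743 = 3598.785486
B = 1033.937434/3598.785486 = 0.287302

Final: 0.287302


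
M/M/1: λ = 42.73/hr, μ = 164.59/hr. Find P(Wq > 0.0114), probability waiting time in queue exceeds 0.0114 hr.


ρ = 42.73/164.59 = 0.2596
P(Wq > t) = ρ·e^{−(μ−λ)t} = 0.2596·e^{−1.3892}
= 0.2596·0.249274 = 0.064715

Final: 0.064715


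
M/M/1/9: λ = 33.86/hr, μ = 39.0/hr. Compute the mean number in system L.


ρ = 33.86/39.0 = 0.8682
L = ρ[1 − (K+1)ρ^K + Kρ^(K+1)] / [(1−ρ)(1−ρ^(K+1))]
Numerator: 0.8682·(1 − 10·0.280286 + 9·0.243346) = 0.336214
Denominator: (0.1318)·(0.756654) = 0.099723
L = 0.336214/0.099723 = 3.3715

Final: 3.3715


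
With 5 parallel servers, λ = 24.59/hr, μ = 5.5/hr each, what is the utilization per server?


ρ = λ/(cμ) = 24.59/(5·5.5) = 24.59/27.50 = 0.8942

Final: 0.8942


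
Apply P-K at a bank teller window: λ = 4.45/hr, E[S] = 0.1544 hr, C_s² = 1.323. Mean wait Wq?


ρ = λ·E[S] = 4.45·0.1544 = 0.6871
E[S²] = E[S]²(1+C_s²) = 0.1544²·(1+1.323) = 0.055379
Wq = λ·E[S²]/(2(1−ρ)) = 4.45·0.055379/(2·0.3129) = 0.39377 hr

Final: 0.39377 hr


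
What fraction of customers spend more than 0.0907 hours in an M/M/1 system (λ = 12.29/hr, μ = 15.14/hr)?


W ~ Exponential(μ−λ) for M/M/1.
μ − λ = 15.14 − 12.29 = 2.8500
P(W > t) = e^{−(μ−λ)t} = e^{−0.2585} = 0.772213

Final: 0.772213


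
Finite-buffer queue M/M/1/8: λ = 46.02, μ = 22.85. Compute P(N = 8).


ρ = λ/μ = 46.02/22.85 = 2.0140
P_K = (1−ρ)ρ^K/(1−ρ^(K+1)) = (-1.0140·270.696898)/(1 − 545.184738)
= -274.487839/-544.184738 = 0.504402

Final: 0.504402


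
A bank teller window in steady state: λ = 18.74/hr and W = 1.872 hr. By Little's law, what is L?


L = λW = 18.74·1.872 = 35.0813

Final: 35.0813


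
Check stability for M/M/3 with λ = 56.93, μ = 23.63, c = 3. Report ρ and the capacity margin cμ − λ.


Total capacity cμ = 3·23.63 = 70.89/hr
ρ = λ/(cμ) = 56.93/70.89 = 0.8031
Stable ⇔ ρ < 1: YES
Spare capacity = cμ − λ = 70.89 − 56.93 = 13.96/hr

Final: ρ = 0.8031; stable; margin = 13.96/hr


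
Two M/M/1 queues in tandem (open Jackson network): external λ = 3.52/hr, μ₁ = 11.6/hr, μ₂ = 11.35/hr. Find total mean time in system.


Each node sees arrival rate λ = 3.52/hr (tandem ⇒ throughput preserved).
W₁ = 1/(μ₁−λ) = 1/(11.6−3.52) = 0.12376 hr
W₂ = 1/(μ₂−λ) = 1/(11.35−3.52) = 0.12771 hr
W_total = W₁ + W₂ = 0.12376 + 0.12771 = 0.25148 hr

Final: 0.25148 hr


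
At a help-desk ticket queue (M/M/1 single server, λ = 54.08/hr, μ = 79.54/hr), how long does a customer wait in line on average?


ρ = 54.08/79.54 = 0.6799
Wq = ρ/(μ−λ) = 0.6799/(79.54 − 54.08) = 0.6799/25.46 = 0.02671 hr

Final: 0.02671 hr


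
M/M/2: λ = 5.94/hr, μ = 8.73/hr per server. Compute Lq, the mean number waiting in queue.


a = λ/μ = 0.6804; ρ = a/2 = 0.3402
P₀ = 0.492308
Lq = P₀·a^c·ρ / (c!·(1−ρ)²) = 0.492308·0.46296·0.3402/(2·0.43533)
= 0.08906

Final: 0.08906


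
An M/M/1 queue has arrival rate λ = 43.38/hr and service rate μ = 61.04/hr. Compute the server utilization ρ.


ρ = λ/μ = 43.38/61.04 = 0.7107

Final: 0.7107


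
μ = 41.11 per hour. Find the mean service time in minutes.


Mean service time = 1/μ = 1/41.11 hour = 0.02432 hour
In minutes: 0.02432 × 60 = 1.4595 min

Final: 1.4595 min


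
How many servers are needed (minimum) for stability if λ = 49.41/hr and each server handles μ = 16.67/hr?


Stability requires cμ > λ ⇔ c > λ/μ.
λ/μ = 49.41/16.67 = 2.9640
Minimum integer c = ⌊2.9640⌋ + 1 = 3
Check: 3·16.67 = 50.01 > 49.41, while 2·16.67 = 33.34 ≤ 49.41

Final: 3 servers


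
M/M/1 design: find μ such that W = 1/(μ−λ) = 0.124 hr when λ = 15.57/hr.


W = 1/(μ−λ) ⇒ μ − λ = 1/W = 1/0.124 = 8.0645
μ = λ + 1/W = 15.57 + 8.0645 = 23.6345 per hr

Final: 23.6345 /hr


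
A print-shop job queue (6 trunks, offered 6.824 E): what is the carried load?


B(6,6.824) = 0.320214 (Erlang-B)
Carried load = a(1 − B) = 6.824·(1 − 0.320214) = 6.824·0.679786 = 4.6389 E

Final: 4.6389 Erlangs


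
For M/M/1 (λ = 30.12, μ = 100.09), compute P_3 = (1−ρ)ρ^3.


ρ = 30.12/100.09 = 0.3009
P_n = (1−ρ)·ρ^n = (1 − 0.3009)·0.3009^3 = 0.6991·0.027252 = 0.019051

Final: 0.019051


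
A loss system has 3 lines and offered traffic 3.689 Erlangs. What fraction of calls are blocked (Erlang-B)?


B(c,a) = (a^c/c!) / Σ_{k=0}^{c} a^k/k!
a^3/3! = 8.367095
Σ terms (k=0..3): 1.00000 + 3.68900 + 6.80436 + 8.36710 = 19.860456
B = 8.367095/19.860456 = 0.421294

Final: 0.421294


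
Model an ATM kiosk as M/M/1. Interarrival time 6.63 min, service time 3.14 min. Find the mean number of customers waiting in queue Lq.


λ = 60/6.63 = 9.0498 /hr
μ = 60/3.14 = 19.1083 /hr
ρ = λ/μ = 9.0498/19.1083 = 0.4736
Lq = ρ²/(1−ρ) = 0.2243/0.5264 = 0.4261

Final: 0.4261


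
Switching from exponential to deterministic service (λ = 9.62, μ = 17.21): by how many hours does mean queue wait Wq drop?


ρ = 9.62/17.21 = 0.5590
Wq(M/M/1) = ρ/(μ−λ) = 0.5590/7.59 = 0.07365 hr
Wq(M/D/1) = ρ/(2(μ−λ)) = 0.03682 hr
Savings = 0.07365 − 0.03682 = 0.03682 hr

Final: 0.03682 hr


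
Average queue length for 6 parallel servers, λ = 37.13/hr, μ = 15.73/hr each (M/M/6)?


a = λ/μ = 2.3605; ρ = a/6 = 0.3934
P₀ = 0.093998
Lq = P₀·a^c·ρ / (c!·(1−ρ)²) = 0.093998·172.97262·0.3934/(720·0.36795)
= 0.02414

Final: 0.02414


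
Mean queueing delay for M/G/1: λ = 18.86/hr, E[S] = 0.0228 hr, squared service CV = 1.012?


ρ = λ·E[S] = 18.86·0.0228 = 0.4300
E[S²] = E[S]²(1+C_s²) = 0.0228²·(1+1.012) = 0.001046
Wq = λ·E[S²]/(2(1−ρ)) = 18.86·0.001046/(2·0.5700) = 0.01730 hr

Final: 0.01730 hr


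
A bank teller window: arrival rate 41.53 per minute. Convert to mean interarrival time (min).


Mean interarrival time = 1/λ = 1/41.53 minute = 0.02408 minute
In minutes: 0.02408 × 1 = 0.02408 min

Final: 0.02408 min


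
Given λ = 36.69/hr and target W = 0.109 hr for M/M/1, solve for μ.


W = 1/(μ−λ) ⇒ μ − λ = 1/W = 1/0.109 = 9.1743
μ = λ + 1/W = 36.69 + 9.1743 = 45.8643 per hr

Final: 45.8643 /hr


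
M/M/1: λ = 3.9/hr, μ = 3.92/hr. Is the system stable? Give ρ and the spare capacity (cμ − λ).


Total capacity cμ = 1·3.92 = 3.92/hr
ρ = λ/(cμ) = 3.9/3.92 = 0.9949
Stable ⇔ ρ < 1: YES
Spare capacity = cμ − λ = 3.92 − 3.9 = 0.02/hr

Final: ρ = 0.9949; stable; margin = 0.02/hr


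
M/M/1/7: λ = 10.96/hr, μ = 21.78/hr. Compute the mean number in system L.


ρ = 10.96/21.78 = 0.5032
L = ρ[1 − (K+1)ρ^K + Kρ^(K+1)] / [(1−ρ)(1−ρ^(K+1))]
Numerator: 0.5032·(1 − 8·0.008171 + 7·0.004112) = 0.484804
Denominator: (0.4968)·(0.995888) = 0.494743
L = 0.484804/0.494743 = 0.9799

Final: 0.9799


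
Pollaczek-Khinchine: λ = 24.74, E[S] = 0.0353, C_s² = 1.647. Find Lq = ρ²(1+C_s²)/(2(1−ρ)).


ρ = λ·E[S] = 24.74·0.0353 = 0.8733
Lq = ρ²(1+C_s²)/(2(1−ρ)) = 0.7627·(1+1.647)/(2·0.1267)
= 0.7627·2.6470/0.2534 = 7.96841

Final: 7.96841
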